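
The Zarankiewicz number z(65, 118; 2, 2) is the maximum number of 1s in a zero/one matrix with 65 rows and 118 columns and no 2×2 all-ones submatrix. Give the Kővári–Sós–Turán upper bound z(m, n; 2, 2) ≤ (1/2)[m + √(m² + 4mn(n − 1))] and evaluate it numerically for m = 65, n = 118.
z(65, 118; 2, 2) ≤ (1/2)[65 + √(65² + 4·65·118·117)] = (1/2)[65 + √3593785] = 980.364

Kővári–Sós–Turán: let r_1, ..., r_65 be the row sums and z = Σ r_i the total number of 1s. Each pair of columns can share at most one row with both entries 1 (else a 2×2 all-ones block appears), so Σ_i C(r_i, 2) ≤ C(118, 2) = 6903. By convexity Σ_i C(r_i, 2) ≥ 65·C(z/65, 2) = z(z − 65)/(2·65), giving z² − 65z − 65·118·117 ≤ 0 and hence z ≤ (1/2)[65 + √(4225 + 4·897390)] = (1/2)[65 + √3593785] ≈ (1/2)(65 + 1895.7281) = 980.364.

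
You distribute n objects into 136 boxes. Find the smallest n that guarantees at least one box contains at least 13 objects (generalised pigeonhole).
n = (13 − 1)·136 + 1 = 1633

By the generalised pigeonhole principle, to guarantee some box contains ≥ r objects we need more than (r − 1) · k objects total. Threshold: n = (r − 1) · k + 1. With r = 13 and k = 136: n = 12 · 136 + 1 = 1632 + 1 = 1633. For n = 1632 = 12 · 136, we can put exactly 12 objects in every box, avoiding 13 in any single one — so 1633 is tight.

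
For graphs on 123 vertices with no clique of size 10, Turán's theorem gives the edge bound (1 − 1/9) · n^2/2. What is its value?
Turán density bound = (8/9) · 123^2/2 = 6724

Turán's theorem: ex(n, K_{r+1}) is achieved by the complete r-partite Turán graph T(n, r) with parts as balanced as possible, and is at most (1 − 1/r) · n^2/2. For r = 9, n = 123: the density bound is (8/9) · 15129/2 = 6724. The integer-valued extremum is e(T(123, 9)) = 6723, which is strictly less than the density bound 6724 since 9 ∤ 123 (the parts of T(123, 9) cannot all be equal).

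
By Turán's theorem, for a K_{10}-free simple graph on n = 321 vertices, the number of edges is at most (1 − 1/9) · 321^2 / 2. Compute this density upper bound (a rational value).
Turán density bound = (8/9) · 321^2/2 = 45796

Turán's theorem: ex(n, K_{r+1}) is achieved by the complete r-partite Turán graph T(n, r) with parts as balanced as possible, and is at most (1 − 1/r) · n^2/2. For r = 9, n = 321: the density bound is (8/9) · 103041/2 = 45796. The integer-valued extremum is e(T(321, 9)) = 45795, which is strictly less than the density bound 45796 since 9 ∤ 321 (the parts of T(321, 9) cannot all be equal).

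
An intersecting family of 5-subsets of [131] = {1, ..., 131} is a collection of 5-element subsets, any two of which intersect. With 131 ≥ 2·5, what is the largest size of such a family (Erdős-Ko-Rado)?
max |F| = C(130, 4) = 11358880

Erdős-Ko-Rado (1961): when n ≥ 2k, max |F| = C(n−1, k−1). The bound is attained by the star {A : i ∈ A} for any fixed i ∈ [n]. Here C(131−1, 5−1) = C(130, 4) = 11358880.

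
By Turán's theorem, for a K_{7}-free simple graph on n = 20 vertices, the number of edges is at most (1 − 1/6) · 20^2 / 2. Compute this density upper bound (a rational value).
Turán density bound = (5/6) · 20^2/2 = 500/3 ≈ 166.6667

Turán's theorem: ex(n, K_{r+1}) is achieved by the complete r-partite Turán graph T(n, r) with parts as balanced as possible, and is at most (1 − 1/r) · n^2/2. For r = 6, n = 20: the density bound is (5/6) · 400/2 = 500/3 ≈ 166.6667. The integer-valued extremum is e(T(20, 6)) = 166, which is strictly less than the density bound 500/3 since 6 ∤ 20 (the parts of T(20, 6) cannot all be equal).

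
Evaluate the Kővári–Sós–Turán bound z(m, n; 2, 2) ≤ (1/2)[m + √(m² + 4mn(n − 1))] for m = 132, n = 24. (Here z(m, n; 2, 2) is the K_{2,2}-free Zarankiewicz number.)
z(132, 24; 2, 2) ≤ (1/2)[132 + √(132² + 4·132·24·23)] = (1/2)[132 + √308880] = 343.8849

Kővári–Sós–Turán: let r_1, ..., r_132 be the row sums and z = Σ r_i the total number of 1s. Each pair of columns can share at most one row with both entries 1 (else a 2×2 all-ones block appears), so Σ_i C(r_i, 2) ≤ C(24, 2) = 276. By convexity Σ_i C(r_i, 2) ≥ 132·C(z/132, 2) = z(z − 132)/(2·132), giving z² − 132z − 132·24·23 ≤ 0 and hence z ≤ (1/2)[132 + √(17424 + 4·72864)] = (1/2)[132 + √308880] ≈ (1/2)(132 + 555.7697) = 343.8849.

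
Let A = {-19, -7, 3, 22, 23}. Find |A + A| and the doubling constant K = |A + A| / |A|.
K = |A + A| / |A| = 15/5 = 3

Enumerate A + A = {a + b : a, b ∈ A}. With |A| = 5, there are |A|^2 = 25 ordered sum pairs; collecting distinct values, A + A = {-38, -26, -16, -14, -4, 3, 4, 6, 15, 16, 25, 26, 44, 45, 46}, so |A + A| = 15. Thus K = 15/5 = 3. For comparison, the minimum possible |A + A| over all 5-element sets is 2·5 − 1 = 9 (so min K = 9/5), attained only by arithmetic progressions.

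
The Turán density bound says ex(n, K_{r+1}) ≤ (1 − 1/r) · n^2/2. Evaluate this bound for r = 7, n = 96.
Turán density bound = (6/7) · 96^2/2 = 27648/7 ≈ 3949.7143

Turán's theorem: ex(n, K_{r+1}) is achieved by the complete r-partite Turán graph T(n, r) with parts as balanced as possible, and is at most (1 − 1/r) · n^2/2. For r = 7, n = 96: the density bound is (6/7) · 9216/2 = 27648/7 ≈ 3949.7143. The integer-valued extremum is e(T(96, 7)) = 3949, which is strictly less than the density bound 27648/7 since 7 ∤ 96 (the parts of T(96, 7) cannot all be equal).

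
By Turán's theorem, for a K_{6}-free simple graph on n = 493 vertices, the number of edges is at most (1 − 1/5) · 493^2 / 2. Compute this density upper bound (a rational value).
Turán density bound = (4/5) · 493^2/2 = 486098/5 ≈ 97219.6

Turán's theorem: ex(n, K_{r+1}) is achieved by the complete r-partite Turán graph T(n, r) with parts as balanced as possible, and is at most (1 − 1/r) · n^2/2. For r = 5, n = 493: the density bound is (4/5) · 243049/2 = 486098/5 ≈ 97219.6. The integer-valued extremum is e(T(493, 5)) = 97219, which is strictly less than the density bound 486098/5 since 5 ∤ 493 (the parts of T(493, 5) cannot all be equal).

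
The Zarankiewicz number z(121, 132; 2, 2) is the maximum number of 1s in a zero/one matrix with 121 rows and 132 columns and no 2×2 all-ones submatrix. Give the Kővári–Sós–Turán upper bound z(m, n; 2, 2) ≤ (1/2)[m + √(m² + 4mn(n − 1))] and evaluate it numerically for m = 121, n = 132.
z(121, 132; 2, 2) ≤ (1/2)[121 + √(121² + 4·121·132·131)] = (1/2)[121 + √8383969] = 1508.2542

Kővári–Sós–Turán: let r_1, ..., r_121 be the row sums and z = Σ r_i the total number of 1s. Each pair of columns can share at most one row with both entries 1 (else a 2×2 all-ones block appears), so Σ_i C(r_i, 2) ≤ C(132, 2) = 8646. By convexity Σ_i C(r_i, 2) ≥ 121·C(z/121, 2) = z(z − 121)/(2·121), giving z² − 121z − 121·132·131 ≤ 0 and hence z ≤ (1/2)[121 + √(14641 + 4·2092332)] = (1/2)[121 + √8383969] ≈ (1/2)(121 + 2895.5084) = 1508.2542.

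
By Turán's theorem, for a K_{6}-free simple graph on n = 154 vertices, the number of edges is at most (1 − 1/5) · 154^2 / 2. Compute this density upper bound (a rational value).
Turán density bound = (4/5) · 154^2/2 = 47432/5 ≈ 9486.4

Turán's theorem: ex(n, K_{r+1}) is achieved by the complete r-partite Turán graph T(n, r) with parts as balanced as possible, and is at most (1 − 1/r) · n^2/2. For r = 5, n = 154: the density bound is (4/5) · 23716/2 = 47432/5 ≈ 9486.4. The integer-valued extremum is e(T(154, 5)) = 9486, which is strictly less than the density bound 47432/5 since 5 ∤ 154 (the parts of T(154, 5) cannot all be equal).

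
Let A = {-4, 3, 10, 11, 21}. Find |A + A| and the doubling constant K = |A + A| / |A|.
K = |A + A| / |A| = 14/5

Enumerate A + A = {a + b : a, b ∈ A}. With |A| = 5, there are |A|^2 = 25 ordered sum pairs; collecting distinct values, A + A = {-8, -1, 6, 7, 13, 14, 17, 20, 21, 22, 24, 31, 32, 42}, so |A + A| = 14. Thus K = 14/5. For comparison, the minimum possible |A + A| over all 5-element sets is 2·5 − 1 = 9 (so min K = 9/5), attained only by arithmetic progressions.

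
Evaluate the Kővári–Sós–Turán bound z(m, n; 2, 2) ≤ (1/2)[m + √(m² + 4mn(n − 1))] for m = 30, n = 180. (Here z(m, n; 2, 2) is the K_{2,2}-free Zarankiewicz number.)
z(30, 180; 2, 2) ≤ (1/2)[30 + √(30² + 4·30·180·179)] = (1/2)[30 + √3867300] = 998.2726

Kővári–Sós–Turán: let r_1, ..., r_30 be the row sums and z = Σ r_i the total number of 1s. Each pair of columns can share at most one row with both entries 1 (else a 2×2 all-ones block appears), so Σ_i C(r_i, 2) ≤ C(180, 2) = 16110. By convexity Σ_i C(r_i, 2) ≥ 30·C(z/30, 2) = z(z − 30)/(2·30), giving z² − 30z − 30·180·179 ≤ 0 and hence z ≤ (1/2)[30 + √(900 + 4·966600)] = (1/2)[30 + √3867300] ≈ (1/2)(30 + 1966.5452) = 998.2726.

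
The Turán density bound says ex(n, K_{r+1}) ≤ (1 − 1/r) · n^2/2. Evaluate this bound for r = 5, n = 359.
Turán density bound = (4/5) · 359^2/2 = 257762/5 ≈ 51552.4

Turán's theorem: ex(n, K_{r+1}) is achieved by the complete r-partite Turán graph T(n, r) with parts as balanced as possible, and is at most (1 − 1/r) · n^2/2. For r = 5, n = 359: the density bound is (4/5) · 128881/2 = 257762/5 ≈ 51552.4. The integer-valued extremum is e(T(359, 5)) = 51552, which is strictly less than the density bound 257762/5 since 5 ∤ 359 (the parts of T(359, 5) cannot all be equal).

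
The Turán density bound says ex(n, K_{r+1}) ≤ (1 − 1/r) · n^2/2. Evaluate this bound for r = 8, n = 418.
Turán density bound = (7/8) · 418^2/2 = 305767/4 ≈ 76441.75

Turán's theorem: ex(n, K_{r+1}) is achieved by the complete r-partite Turán graph T(n, r) with parts as balanced as possible, and is at most (1 − 1/r) · n^2/2. For r = 8, n = 418: the density bound is (7/8) · 174724/2 = 305767/4 ≈ 76441.75. The integer-valued extremum is e(T(418, 8)) = 76441, which is strictly less than the density bound 305767/4 since 8 ∤ 418 (the parts of T(418, 8) cannot all be equal).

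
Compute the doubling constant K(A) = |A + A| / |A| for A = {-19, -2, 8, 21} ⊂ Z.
K = |A + A| / |A| = 10/4 = 5/2

Enumerate A + A = {a + b : a, b ∈ A}. With |A| = 4, there are |A|^2 = 16 ordered sum pairs; collecting distinct values, A + A = {-38, -21, -11, -4, 2, 6, 16, 19, 29, 42}, so |A + A| = 10. Thus K = 10/4 = 5/2. For comparison, the minimum possible |A + A| over all 4-element sets is 2·4 − 1 = 7 (so min K = 7/4), attained only by arithmetic progressions.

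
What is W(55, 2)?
W(55, 2) = 55 + 1 = 56

A 2-term AP is any pair of integers, so a monochromatic 2-AP exists iff some colour is used at least twice. With 55 colours, the colouring i ↦ i on {1, ..., 55} uses each colour once, avoiding any monochromatic pair, so W(55, 2) > 55. For {1, ..., 56}, pigeonhole forces two integers of the same colour, which form a monochromatic 2-AP. Hence W(55, 2) = 56.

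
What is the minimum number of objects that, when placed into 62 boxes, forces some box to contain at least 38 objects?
n = (38 − 1)·62 + 1 = 2295

By the generalised pigeonhole principle, to guarantee some box contains ≥ r objects we need more than (r − 1) · k objects total. Threshold: n = (r − 1) · k + 1. With r = 38 and k = 62: n = 37 · 62 + 1 = 2294 + 1 = 2295. For n = 2294 = 37 · 62, we can put exactly 37 objects in every box, avoiding 38 in any single one — so 2295 is tight.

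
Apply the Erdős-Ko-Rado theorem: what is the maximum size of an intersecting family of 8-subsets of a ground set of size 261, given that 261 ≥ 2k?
max |F| = C(260, 7) = 14689576229120

The Erdős-Ko-Rado theorem states: for n ≥ 2k, an intersecting family of k-subsets of an n-element set has size at most C(n − 1, k − 1), with equality for 'star' families {A ⊆ [n] : |A| = k, i ∈ A} (fix an element i). For n = 261, k = 8: C(260, 7) = 14689576229120.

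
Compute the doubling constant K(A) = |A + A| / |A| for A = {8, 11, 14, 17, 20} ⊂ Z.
K = |A + A| / |A| = 9/5

Enumerate A + A = {a + b : a, b ∈ A}. With |A| = 5, there are |A|^2 = 25 ordered sum pairs; collecting distinct values, A + A = {16, 19, 22, 25, 28, 31, 34, 37, 40}, so |A + A| = 9. Thus K = 9/5. Here |A + A| = 2|A| − 1 = 9, the minimum possible — so K = 9/5 is minimal, which holds iff A is an arithmetic progression.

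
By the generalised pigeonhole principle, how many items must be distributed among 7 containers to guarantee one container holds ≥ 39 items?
n = (39 − 1)·7 + 1 = 267

By the generalised pigeonhole principle, to guarantee some box contains ≥ r objects we need more than (r − 1) · k objects total. Threshold: n = (r − 1) · k + 1. With r = 39 and k = 7: n = 38 · 7 + 1 = 266 + 1 = 267. For n = 266 = 38 · 7, we can put exactly 38 objects in every box, avoiding 39 in any single one — so 267 is tight.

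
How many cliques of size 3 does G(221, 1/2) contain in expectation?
E[# K_3] = C(221, 3) · (1/2)^C(3, 2) = 1774630 / 2^3 = 887315/4 = 221828.75

For each 3-subset S of vertices (there are C(221, 3) = 1774630 such S), let X_S = 1 if S induces a K_3 (all C(3, 2) = 3 edges present). Then P(X_S = 1) = (1/2)^3 = 1/8. By linearity of expectation, E[# K_3] = C(221, 3) · (1/2)^3 = 1774630 / 8 = 887315/4 = 221828.75.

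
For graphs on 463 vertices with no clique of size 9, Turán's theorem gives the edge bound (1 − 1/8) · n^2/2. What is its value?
Turán density bound = (7/8) · 463^2/2 = 1500583/16 ≈ 93786.4375

Turán's theorem: ex(n, K_{r+1}) is achieved by the complete r-partite Turán graph T(n, r) with parts as balanced as possible, and is at most (1 − 1/r) · n^2/2. For r = 8, n = 463: the density bound is (7/8) · 214369/2 = 1500583/16 ≈ 93786.4375. The integer-valued extremum is e(T(463, 8)) = 93786, which is strictly less than the density bound 1500583/16 since 8 ∤ 463 (the parts of T(463, 8) cannot all be equal).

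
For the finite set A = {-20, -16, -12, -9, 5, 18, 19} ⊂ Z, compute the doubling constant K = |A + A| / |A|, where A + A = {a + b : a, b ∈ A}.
K = |A + A| / |A| = 26/7

Enumerate A + A = {a + b : a, b ∈ A}. With |A| = 7, there are |A|^2 = 49 ordered sum pairs; collecting distinct values, A + A = {-40, -36, -32, -29, -28, -25, -24, -21, -18, -15, -11, -7, -4, -2, -1, 2, 3, 6, 7, 9, 10, 23, 24, 36, 37, 38}, so |A + A| = 26. Thus K = 26/7. For comparison, the minimum possible |A + A| over all 7-element sets is 2·7 − 1 = 13 (so min K = 13/7), attained only by arithmetic progressions.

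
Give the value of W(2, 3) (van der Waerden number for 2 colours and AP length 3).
W(2, 3) = 9

Lower bound: the 2-colouring RRBBRRBB of {1, ..., 8} (R at positions {1, 2, 5, 6}, B at {3, 4, 7, 8}) contains no monochromatic 3-term AP, so W(2, 3) > 8. Upper bound: a case analysis on any 2-colouring of {1, ..., 9} forces such an AP. Hence W(2, 3) = 9.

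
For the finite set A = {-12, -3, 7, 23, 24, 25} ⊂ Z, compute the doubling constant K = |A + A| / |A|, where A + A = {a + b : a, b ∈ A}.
K = |A + A| / |A| = 20/6 = 10/3

Enumerate A + A = {a + b : a, b ∈ A}. With |A| = 6, there are |A|^2 = 36 ordered sum pairs; collecting distinct values, A + A = {-24, -15, -6, -5, 4, 11, 12, 13, 14, 20, 21, 22, 30, 31, 32, 46, 47, 48, 49, 50}, so |A + A| = 20. Thus K = 20/6 = 10/3. For comparison, the minimum possible |A + A| over all 6-element sets is 2·6 − 1 = 11 (so min K = 11/6), attained only by arithmetic progressions.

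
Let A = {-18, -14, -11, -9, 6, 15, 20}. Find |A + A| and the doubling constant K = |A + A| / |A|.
K = |A + A| / |A| = 26/7

Enumerate A + A = {a + b : a, b ∈ A}. With |A| = 7, there are |A|^2 = 49 ordered sum pairs; collecting distinct values, A + A = {-36, -32, -29, -28, -27, -25, -23, -22, -20, -18, -12, -8, -5, -3, 1, 2, 4, 6, 9, 11, 12, 21, 26, 30, 35, 40}, so |A + A| = 26. Thus K = 26/7. For comparison, the minimum possible |A + A| over all 7-element sets is 2·7 − 1 = 13 (so min K = 13/7), attained only by arithmetic progressions.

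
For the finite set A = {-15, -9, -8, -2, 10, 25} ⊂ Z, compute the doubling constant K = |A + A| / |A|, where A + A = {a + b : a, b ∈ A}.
K = |A + A| / |A| = 20/6 = 10/3

Enumerate A + A = {a + b : a, b ∈ A}. With |A| = 6, there are |A|^2 = 36 ordered sum pairs; collecting distinct values, A + A = {-30, -24, -23, -18, -17, -16, -11, -10, -5, -4, 1, 2, 8, 10, 16, 17, 20, 23, 35, 50}, so |A + A| = 20. Thus K = 20/6 = 10/3. For comparison, the minimum possible |A + A| over all 6-element sets is 2·6 − 1 = 11 (so min K = 11/6), attained only by arithmetic progressions.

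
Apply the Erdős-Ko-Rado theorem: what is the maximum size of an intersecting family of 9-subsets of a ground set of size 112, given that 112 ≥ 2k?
max |F| = C(111, 8) = 441527415615

Erdős-Ko-Rado (1961): when n ≥ 2k, max |F| = C(n−1, k−1). The bound is attained by the star {A : i ∈ A} for any fixed i ∈ [n]. Here C(112−1, 9−1) = C(111, 8) = 441527415615.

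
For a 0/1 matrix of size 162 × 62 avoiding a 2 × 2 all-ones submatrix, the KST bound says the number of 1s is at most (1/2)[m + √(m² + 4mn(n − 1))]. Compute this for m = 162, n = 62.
z(162, 62; 2, 2) ≤ (1/2)[162 + √(162² + 4·162·62·61)] = (1/2)[162 + √2476980] = 867.9212

Kővári–Sós–Turán: let r_1, ..., r_162 be the row sums and z = Σ r_i the total number of 1s. Each pair of columns can share at most one row with both entries 1 (else a 2×2 all-ones block appears), so Σ_i C(r_i, 2) ≤ C(62, 2) = 1891. By convexity Σ_i C(r_i, 2) ≥ 162·C(z/162, 2) = z(z − 162)/(2·162), giving z² − 162z − 162·62·61 ≤ 0 and hence z ≤ (1/2)[162 + √(26244 + 4·612684)] = (1/2)[162 + √2476980] ≈ (1/2)(162 + 1573.8424) = 867.9212.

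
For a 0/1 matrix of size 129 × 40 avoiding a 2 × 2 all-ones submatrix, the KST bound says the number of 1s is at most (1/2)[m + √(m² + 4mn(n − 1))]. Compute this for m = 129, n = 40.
z(129, 40; 2, 2) ≤ (1/2)[129 + √(129² + 4·129·40·39)] = (1/2)[129 + √821601] = 517.711

Kővári–Sós–Turán: let r_1, ..., r_129 be the row sums and z = Σ r_i the total number of 1s. Each pair of columns can share at most one row with both entries 1 (else a 2×2 all-ones block appears), so Σ_i C(r_i, 2) ≤ C(40, 2) = 780. By convexity Σ_i C(r_i, 2) ≥ 129·C(z/129, 2) = z(z − 129)/(2·129), giving z² − 129z − 129·40·39 ≤ 0 and hence z ≤ (1/2)[129 + √(16641 + 4·201240)] = (1/2)[129 + √821601] ≈ (1/2)(129 + 906.4221) = 517.711.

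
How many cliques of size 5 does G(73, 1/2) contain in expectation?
E[# K_5] = C(73, 5) · (1/2)^C(5, 2) = 15020334 / 2^10 = 7510167/512 ≈ 14668.294922

For each 5-subset S of vertices (there are C(73, 5) = 15020334 such S), let X_S = 1 if S induces a K_5 (all C(5, 2) = 10 edges present). Then P(X_S = 1) = (1/2)^10 = 1/1024. By linearity of expectation, E[# K_5] = C(73, 5) · (1/2)^10 = 15020334 / 1024 = 7510167/512 ≈ 14668.294922.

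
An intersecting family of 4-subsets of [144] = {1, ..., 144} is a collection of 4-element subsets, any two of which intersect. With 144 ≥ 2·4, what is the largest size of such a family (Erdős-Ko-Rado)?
max |F| = C(143, 3) = 477191

Erdős-Ko-Rado (1961): when n ≥ 2k, max |F| = C(n−1, k−1). The bound is attained by the star {A : i ∈ A} for any fixed i ∈ [n]. Here C(144−1, 4−1) = C(143, 3) = 477191.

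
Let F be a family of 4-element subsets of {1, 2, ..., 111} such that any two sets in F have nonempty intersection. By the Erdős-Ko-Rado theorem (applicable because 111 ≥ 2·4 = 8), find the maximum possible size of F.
max |F| = C(110, 3) = 215820

The Erdős-Ko-Rado theorem states: for n ≥ 2k, an intersecting family of k-subsets of an n-element set has size at most C(n − 1, k − 1), with equality for 'star' families {A ⊆ [n] : |A| = k, i ∈ A} (fix an element i). For n = 111, k = 4: C(110, 3) = 215820.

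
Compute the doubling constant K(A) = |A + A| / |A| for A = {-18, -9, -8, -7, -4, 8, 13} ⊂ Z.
K = |A + A| / |A| = 26/7

Enumerate A + A = {a + b : a, b ∈ A}. With |A| = 7, there are |A|^2 = 49 ordered sum pairs; collecting distinct values, A + A = {-36, -27, -26, -25, -22, -18, -17, -16, -15, -14, -13, -12, -11, -10, -8, -5, -1, 0, 1, 4, 5, 6, 9, 16, 21, 26}, so |A + A| = 26. Thus K = 26/7. For comparison, the minimum possible |A + A| over all 7-element sets is 2·7 − 1 = 13 (so min K = 13/7), attained only by arithmetic progressions.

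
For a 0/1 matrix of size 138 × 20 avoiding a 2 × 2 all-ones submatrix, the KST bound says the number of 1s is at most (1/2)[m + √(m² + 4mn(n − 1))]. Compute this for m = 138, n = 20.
z(138, 20; 2, 2) ≤ (1/2)[138 + √(138² + 4·138·20·19)] = (1/2)[138 + √228804] = 308.1673

Kővári–Sós–Turán: let r_1, ..., r_138 be the row sums and z = Σ r_i the total number of 1s. Each pair of columns can share at most one row with both entries 1 (else a 2×2 all-ones block appears), so Σ_i C(r_i, 2) ≤ C(20, 2) = 190. By convexity Σ_i C(r_i, 2) ≥ 138·C(z/138, 2) = z(z − 138)/(2·138), giving z² − 138z − 138·20·19 ≤ 0 and hence z ≤ (1/2)[138 + √(19044 + 4·52440)] = (1/2)[138 + √228804] ≈ (1/2)(138 + 478.3346) = 308.1673.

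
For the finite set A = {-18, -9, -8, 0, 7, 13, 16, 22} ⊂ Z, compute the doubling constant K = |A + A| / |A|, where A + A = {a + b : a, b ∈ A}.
K = |A + A| / |A| = 29/8

Enumerate A + A = {a + b : a, b ∈ A}. With |A| = 8, there are |A|^2 = 64 ordered sum pairs; collecting distinct values, A + A = {-36, -27, -26, -18, -17, -16, -11, -9, -8, -5, -2, -1, 0, 4, 5, 7, 8, 13, 14, 16, 20, 22, 23, 26, 29, 32, 35, 38, 44}, so |A + A| = 29. Thus K = 29/8. For comparison, the minimum possible |A + A| over all 8-element sets is 2·8 − 1 = 15 (so min K = 15/8), attained only by arithmetic progressions.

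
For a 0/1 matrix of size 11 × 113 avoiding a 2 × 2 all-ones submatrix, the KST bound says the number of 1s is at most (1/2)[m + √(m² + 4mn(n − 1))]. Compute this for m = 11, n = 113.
z(11, 113; 2, 2) ≤ (1/2)[11 + √(11² + 4·11·113·112)] = (1/2)[11 + √556985] = 378.6571

Kővári–Sós–Turán: let r_1, ..., r_11 be the row sums and z = Σ r_i the total number of 1s. Each pair of columns can share at most one row with both entries 1 (else a 2×2 all-ones block appears), so Σ_i C(r_i, 2) ≤ C(113, 2) = 6328. By convexity Σ_i C(r_i, 2) ≥ 11·C(z/11, 2) = z(z − 11)/(2·11), giving z² − 11z − 11·113·112 ≤ 0 and hence z ≤ (1/2)[11 + √(121 + 4·139216)] = (1/2)[11 + √556985] ≈ (1/2)(11 + 746.3143) = 378.6571.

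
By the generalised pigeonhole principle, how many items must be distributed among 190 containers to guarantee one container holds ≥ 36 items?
n = (36 − 1)·190 + 1 = 6651

By the generalised pigeonhole principle, to guarantee some box contains ≥ r objects we need more than (r − 1) · k objects total. Threshold: n = (r − 1) · k + 1. With r = 36 and k = 190: n = 35 · 190 + 1 = 6650 + 1 = 6651. For n = 6650 = 35 · 190, we can put exactly 35 objects in every box, avoiding 36 in any single one — so 6651 is tight.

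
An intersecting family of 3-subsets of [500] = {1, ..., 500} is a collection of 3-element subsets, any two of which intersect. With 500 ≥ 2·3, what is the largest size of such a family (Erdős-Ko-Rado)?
max |F| = C(499, 2) = 124251

The Erdős-Ko-Rado theorem states: for n ≥ 2k, an intersecting family of k-subsets of an n-element set has size at most C(n − 1, k − 1), with equality for 'star' families {A ⊆ [n] : |A| = k, i ∈ A} (fix an element i). For n = 500, k = 3: C(499, 2) = 124251.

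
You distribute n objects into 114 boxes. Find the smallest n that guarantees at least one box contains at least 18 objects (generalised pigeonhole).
n = (18 − 1)·114 + 1 = 1939

By the generalised pigeonhole principle, to guarantee some box contains ≥ r objects we need more than (r − 1) · k objects total. Threshold: n = (r − 1) · k + 1. With r = 18 and k = 114: n = 17 · 114 + 1 = 1938 + 1 = 1939. For n = 1938 = 17 · 114, we can put exactly 17 objects in every box, avoiding 18 in any single one — so 1939 is tight.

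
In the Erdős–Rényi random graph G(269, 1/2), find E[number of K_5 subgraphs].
E[# K_5] = C(269, 5) · (1/2)^C(5, 2) = 11306927303 / 2^10 ≈ 11041921.194336

For each 5-subset S of vertices (there are C(269, 5) = 11306927303 such S), let X_S = 1 if S induces a K_5 (all C(5, 2) = 10 edges present). Then P(X_S = 1) = (1/2)^10 = 1/1024. By linearity of expectation, E[# K_5] = C(269, 5) · (1/2)^10 = 11306927303 / 1024 ≈ 11041921.194336.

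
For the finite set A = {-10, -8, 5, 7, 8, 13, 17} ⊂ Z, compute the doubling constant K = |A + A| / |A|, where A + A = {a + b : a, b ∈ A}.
K = |A + A| / |A| = 27/7

Enumerate A + A = {a + b : a, b ∈ A}. With |A| = 7, there are |A|^2 = 49 ordered sum pairs; collecting distinct values, A + A = {-20, -18, -16, -5, -3, -2, -1, 0, 3, 5, 7, 9, 10, 12, 13, 14, 15, 16, 18, 20, 21, 22, 24, 25, 26, 30, 34}, so |A + A| = 27. Thus K = 27/7. For comparison, the minimum possible |A + A| over all 7-element sets is 2·7 − 1 = 13 (so min K = 13/7), attained only by arithmetic progressions.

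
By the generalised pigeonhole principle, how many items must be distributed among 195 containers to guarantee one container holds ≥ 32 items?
n = (32 − 1)·195 + 1 = 6046

By the generalised pigeonhole principle, to guarantee some box contains ≥ r objects we need more than (r − 1) · k objects total. Threshold: n = (r − 1) · k + 1. With r = 32 and k = 195: n = 31 · 195 + 1 = 6045 + 1 = 6046. For n = 6045 = 31 · 195, we can put exactly 31 objects in every box, avoiding 32 in any single one — so 6046 is tight.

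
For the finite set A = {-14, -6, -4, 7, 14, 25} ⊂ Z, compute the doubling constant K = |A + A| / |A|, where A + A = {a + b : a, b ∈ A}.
K = |A + A| / |A| = 20/6 = 10/3

Enumerate A + A = {a + b : a, b ∈ A}. With |A| = 6, there are |A|^2 = 36 ordered sum pairs; collecting distinct values, A + A = {-28, -20, -18, -12, -10, -8, -7, 0, 1, 3, 8, 10, 11, 14, 19, 21, 28, 32, 39, 50}, so |A + A| = 20. Thus K = 20/6 = 10/3. For comparison, the minimum possible |A + A| over all 6-element sets is 2·6 − 1 = 11 (so min K = 11/6), attained only by arithmetic progressions.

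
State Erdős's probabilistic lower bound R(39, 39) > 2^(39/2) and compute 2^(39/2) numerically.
2^(39/2) = 741455.2002; so R(39, 39) > 741455.2002

Colour each edge of K_n uniformly at random with red/blue. The expected number of monochromatic K_39 is C(n, 39) · 2 · 2^(−C(39,2)). If C(n, 39) · 2^(1 − C(39,2)) < 1, then with positive probability no monochromatic K_39 exists, so R(39, 39) > n. The standard estimate C(n, 39) ≤ n^39/39! shows this inequality holds whenever n ≤ 2^(39/2) (since 39! · 2^(C(39,2) − 1) > 2^(39^2/2) ≥ n^39). Hence R(39, 39) > 2^(39/2) = 741455.2002.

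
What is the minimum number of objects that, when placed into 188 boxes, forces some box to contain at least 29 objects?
n = (29 − 1)·188 + 1 = 5265

By the generalised pigeonhole principle, to guarantee some box contains ≥ r objects we need more than (r − 1) · k objects total. Threshold: n = (r − 1) · k + 1. With r = 29 and k = 188: n = 28 · 188 + 1 = 5264 + 1 = 5265. For n = 5264 = 28 · 188, we can put exactly 28 objects in every box, avoiding 29 in any single one — so 5265 is tight.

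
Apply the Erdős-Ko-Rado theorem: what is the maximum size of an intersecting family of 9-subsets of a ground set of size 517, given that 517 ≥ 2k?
max |F| = C(516, 8) = 118030897879629120

Erdős-Ko-Rado (1961): when n ≥ 2k, max |F| = C(n−1, k−1). The bound is attained by the star {A : i ∈ A} for any fixed i ∈ [n]. Here C(517−1, 9−1) = C(516, 8) = 118030897879629120.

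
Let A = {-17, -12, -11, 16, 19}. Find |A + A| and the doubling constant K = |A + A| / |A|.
K = |A + A| / |A| = 15/5 = 3

Enumerate A + A = {a + b : a, b ∈ A}. With |A| = 5, there are |A|^2 = 25 ordered sum pairs; collecting distinct values, A + A = {-34, -29, -28, -24, -23, -22, -1, 2, 4, 5, 7, 8, 32, 35, 38}, so |A + A| = 15. Thus K = 15/5 = 3. For comparison, the minimum possible |A + A| over all 5-element sets is 2·5 − 1 = 9 (so min K = 9/5), attained only by arithmetic progressions.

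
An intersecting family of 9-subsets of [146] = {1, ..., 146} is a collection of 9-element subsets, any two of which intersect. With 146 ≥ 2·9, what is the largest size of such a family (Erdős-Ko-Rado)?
max |F| = C(145, 8) = 3981762826470

The Erdős-Ko-Rado theorem states: for n ≥ 2k, an intersecting family of k-subsets of an n-element set has size at most C(n − 1, k − 1), with equality for 'star' families {A ⊆ [n] : |A| = k, i ∈ A} (fix an element i). For n = 146, k = 9: C(145, 8) = 3981762826470.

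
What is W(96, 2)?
W(96, 2) = 96 + 1 = 97

A 2-term AP is any pair of integers, so a monochromatic 2-AP exists iff some colour is used at least twice. With 96 colours, the colouring i ↦ i on {1, ..., 96} uses each colour once, avoiding any monochromatic pair, so W(96, 2) > 96. For {1, ..., 97}, pigeonhole forces two integers of the same colour, which form a monochromatic 2-AP. Hence W(96, 2) = 97.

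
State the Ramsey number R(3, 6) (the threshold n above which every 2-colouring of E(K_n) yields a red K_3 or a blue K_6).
R(3, 6) = 18

Lower bound: an explicit 2-colouring of K_{17} (typically a Paley-type or other structured construction) avoids a red K_3 and a blue K_6, showing R(3, 6) > 17.
Upper bound: the simple Erdős–Szekeres recurrence only gives R(3, 6) ≤ 20; the tight bound R(3, 6) ≤ 18 requires a sharper case analysis (or computer search) of 2-colourings of K_{18}.
Hence R(3, 6) = 18.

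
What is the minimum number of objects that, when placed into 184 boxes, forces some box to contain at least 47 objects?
n = (47 − 1)·184 + 1 = 8465

By the generalised pigeonhole principle, to guarantee some box contains ≥ r objects we need more than (r − 1) · k objects total. Threshold: n = (r − 1) · k + 1. With r = 47 and k = 184: n = 46 · 184 + 1 = 8464 + 1 = 8465. For n = 8464 = 46 · 184, we can put exactly 46 objects in every box, avoiding 47 in any single one — so 8465 is tight.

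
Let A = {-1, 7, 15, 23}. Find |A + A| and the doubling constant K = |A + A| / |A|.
K = |A + A| / |A| = 7/4

Enumerate A + A = {a + b : a, b ∈ A}. With |A| = 4, there are |A|^2 = 16 ordered sum pairs; collecting distinct values, A + A = {-2, 6, 14, 22, 30, 38, 46}, so |A + A| = 7. Thus K = 7/4. Here |A + A| = 2|A| − 1 = 7, the minimum possible — so K = 7/4 is minimal, which holds iff A is an arithmetic progression.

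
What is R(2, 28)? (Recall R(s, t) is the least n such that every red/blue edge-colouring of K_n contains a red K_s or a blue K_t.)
R(2, 28) = 28

R(2, k) = k for all k ≥ 2: in a 2-colouring of K_k, either some edge is red (a red K_2) or all edges are blue (a blue K_k). And K_{27} coloured all-blue has no blue K_28, so R(2, 28) > 27. Hence R(2, 28) = 28.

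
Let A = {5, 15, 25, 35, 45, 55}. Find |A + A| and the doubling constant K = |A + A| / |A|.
K = |A + A| / |A| = 11/6

Enumerate A + A = {a + b : a, b ∈ A}. With |A| = 6, there are |A|^2 = 36 ordered sum pairs; collecting distinct values, A + A = {10, 20, 30, 40, 50, 60, 70, 80, 90, 100, 110}, so |A + A| = 11. Thus K = 11/6. Here |A + A| = 2|A| − 1 = 11, the minimum possible — so K = 11/6 is minimal, which holds iff A is an arithmetic progression.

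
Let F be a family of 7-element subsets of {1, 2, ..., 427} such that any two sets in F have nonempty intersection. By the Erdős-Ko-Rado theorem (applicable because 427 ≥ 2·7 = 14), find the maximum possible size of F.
max |F| = C(426, 6) = 8012477140410

Erdős-Ko-Rado (1961): when n ≥ 2k, max |F| = C(n−1, k−1). The bound is attained by the star {A : i ∈ A} for any fixed i ∈ [n]. Here C(427−1, 7−1) = C(426, 6) = 8012477140410.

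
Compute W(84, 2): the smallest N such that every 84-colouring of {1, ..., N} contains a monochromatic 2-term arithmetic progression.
W(84, 2) = 84 + 1 = 85

A 2-term AP is any pair of integers, so a monochromatic 2-AP exists iff some colour is used at least twice. With 84 colours, the colouring i ↦ i on {1, ..., 84} uses each colour once, avoiding any monochromatic pair, so W(84, 2) > 84. For {1, ..., 85}, pigeonhole forces two integers of the same colour, which form a monochromatic 2-AP. Hence W(84, 2) = 85.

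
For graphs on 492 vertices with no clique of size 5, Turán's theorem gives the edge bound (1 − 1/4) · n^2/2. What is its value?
Turán density bound = (3/4) · 492^2/2 = 90774

Turán's theorem: ex(n, K_{r+1}) is achieved by the complete r-partite Turán graph T(n, r) with parts as balanced as possible, and is at most (1 − 1/r) · n^2/2. For r = 4, n = 492: the density bound is (3/4) · 242064/2 = 90774. Since 4 ∣ 492, the Turán graph T(492, 4) has parts of equal size 123, and its edge count e(T(492, 4)) = 90774 attains the density bound exactly.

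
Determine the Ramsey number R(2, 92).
R(2, 92) = 92

R(2, k) = k for all k ≥ 2: in a 2-colouring of K_k, either some edge is red (a red K_2) or all edges are blue (a blue K_k). And K_{91} coloured all-blue has no blue K_92, so R(2, 92) > 91. Hence R(2, 92) = 92.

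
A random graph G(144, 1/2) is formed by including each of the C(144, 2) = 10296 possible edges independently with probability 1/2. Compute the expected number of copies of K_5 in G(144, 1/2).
E[# K_5] = C(144, 5) · (1/2)^C(5, 2) = 481008528 / 2^10 = 30063033/64 = 469734.890625

For each 5-subset S of vertices (there are C(144, 5) = 481008528 such S), let X_S = 1 if S induces a K_5 (all C(5, 2) = 10 edges present). Then P(X_S = 1) = (1/2)^10 = 1/1024. By linearity of expectation, E[# K_5] = C(144, 5) · (1/2)^10 = 481008528 / 1024 = 30063033/64 = 469734.890625.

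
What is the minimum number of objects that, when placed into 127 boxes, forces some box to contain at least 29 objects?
n = (29 − 1)·127 + 1 = 3557

By the generalised pigeonhole principle, to guarantee some box contains ≥ r objects we need more than (r − 1) · k objects total. Threshold: n = (r − 1) · k + 1. With r = 29 and k = 127: n = 28 · 127 + 1 = 3556 + 1 = 3557. For n = 3556 = 28 · 127, we can put exactly 28 objects in every box, avoiding 29 in any single one — so 3557 is tight.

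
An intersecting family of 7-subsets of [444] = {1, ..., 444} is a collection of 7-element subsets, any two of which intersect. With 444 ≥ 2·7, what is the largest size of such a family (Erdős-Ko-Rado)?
max |F| = C(443, 6) = 10146666724194

The Erdős-Ko-Rado theorem states: for n ≥ 2k, an intersecting family of k-subsets of an n-element set has size at most C(n − 1, k − 1), with equality for 'star' families {A ⊆ [n] : |A| = k, i ∈ A} (fix an element i). For n = 444, k = 7: C(443, 6) = 10146666724194.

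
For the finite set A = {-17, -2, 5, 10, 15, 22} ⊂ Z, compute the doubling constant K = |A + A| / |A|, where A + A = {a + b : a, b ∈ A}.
K = |A + A| / |A| = 19/6

Enumerate A + A = {a + b : a, b ∈ A}. With |A| = 6, there are |A|^2 = 36 ordered sum pairs; collecting distinct values, A + A = {-34, -19, -12, -7, -4, -2, 3, 5, 8, 10, 13, 15, 20, 25, 27, 30, 32, 37, 44}, so |A + A| = 19. Thus K = 19/6. For comparison, the minimum possible |A + A| over all 6-element sets is 2·6 − 1 = 11 (so min K = 11/6), attained only by arithmetic progressions.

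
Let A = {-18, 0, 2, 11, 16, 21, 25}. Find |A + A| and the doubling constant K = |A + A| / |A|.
K = |A + A| / |A| = 26/7

Enumerate A + A = {a + b : a, b ∈ A}. With |A| = 7, there are |A|^2 = 49 ordered sum pairs; collecting distinct values, A + A = {-36, -18, -16, -7, -2, 0, 2, 3, 4, 7, 11, 13, 16, 18, 21, 22, 23, 25, 27, 32, 36, 37, 41, 42, 46, 50}, so |A + A| = 26. Thus K = 26/7. For comparison, the minimum possible |A + A| over all 7-element sets is 2·7 − 1 = 13 (so min K = 13/7), attained only by arithmetic progressions.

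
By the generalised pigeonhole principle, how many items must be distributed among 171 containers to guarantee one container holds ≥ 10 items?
n = (10 − 1)·171 + 1 = 1540

By the generalised pigeonhole principle, to guarantee some box contains ≥ r objects we need more than (r − 1) · k objects total. Threshold: n = (r − 1) · k + 1. With r = 10 and k = 171: n = 9 · 171 + 1 = 1539 + 1 = 1540. For n = 1539 = 9 · 171, we can put exactly 9 objects in every box, avoiding 10 in any single one — so 1540 is tight.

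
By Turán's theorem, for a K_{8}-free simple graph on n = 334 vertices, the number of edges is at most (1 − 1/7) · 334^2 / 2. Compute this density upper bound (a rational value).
Turán density bound = (6/7) · 334^2/2 = 334668/7 ≈ 47809.7143

Turán's theorem: ex(n, K_{r+1}) is achieved by the complete r-partite Turán graph T(n, r) with parts as balanced as possible, and is at most (1 − 1/r) · n^2/2. For r = 7, n = 334: the density bound is (6/7) · 111556/2 = 334668/7 ≈ 47809.7143. The integer-valued extremum is e(T(334, 7)) = 47809, which is strictly less than the density bound 334668/7 since 7 ∤ 334 (the parts of T(334, 7) cannot all be equal).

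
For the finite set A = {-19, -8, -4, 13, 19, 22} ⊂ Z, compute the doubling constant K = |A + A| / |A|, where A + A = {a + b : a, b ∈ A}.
K = |A + A| / |A| = 21/6 = 7/2

Enumerate A + A = {a + b : a, b ∈ A}. With |A| = 6, there are |A|^2 = 36 ordered sum pairs; collecting distinct values, A + A = {-38, -27, -23, -16, -12, -8, -6, 0, 3, 5, 9, 11, 14, 15, 18, 26, 32, 35, 38, 41, 44}, so |A + A| = 21. Thus K = 21/6 = 7/2. For comparison, the minimum possible |A + A| over all 6-element sets is 2·6 − 1 = 11 (so min K = 11/6), attained only by arithmetic progressions.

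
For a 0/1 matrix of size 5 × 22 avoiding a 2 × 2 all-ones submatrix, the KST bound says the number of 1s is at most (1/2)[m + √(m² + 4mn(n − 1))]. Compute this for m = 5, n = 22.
z(5, 22; 2, 2) ≤ (1/2)[5 + √(5² + 4·5·22·21)] = (1/2)[5 + √9265] = 50.6274

Kővári–Sós–Turán: let r_1, ..., r_5 be the row sums and z = Σ r_i the total number of 1s. Each pair of columns can share at most one row with both entries 1 (else a 2×2 all-ones block appears), so Σ_i C(r_i, 2) ≤ C(22, 2) = 231. By convexity Σ_i C(r_i, 2) ≥ 5·C(z/5, 2) = z(z − 5)/(2·5), giving z² − 5z − 5·22·21 ≤ 0 and hence z ≤ (1/2)[5 + √(25 + 4·2310)] = (1/2)[5 + √9265] ≈ (1/2)(5 + 96.2549) = 50.6274.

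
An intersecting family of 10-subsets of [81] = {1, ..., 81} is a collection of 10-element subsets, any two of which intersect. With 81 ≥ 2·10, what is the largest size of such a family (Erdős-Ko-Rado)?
max |F| = C(80, 9) = 231900297200

The Erdős-Ko-Rado theorem states: for n ≥ 2k, an intersecting family of k-subsets of an n-element set has size at most C(n − 1, k − 1), with equality for 'star' families {A ⊆ [n] : |A| = k, i ∈ A} (fix an element i). For n = 81, k = 10: C(80, 9) = 231900297200.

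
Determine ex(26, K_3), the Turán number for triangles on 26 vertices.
ex(26, K_3) = ⌊26^2/4⌋ = 169

Mantel (1907): a triangle-free graph on n vertices has at most ⌊n^2/4⌋ edges, with equality for the complete bipartite graph K_{⌊n/2⌋, ⌈n/2⌉}. For n = 26: ⌊26^2/4⌋ = ⌊676/4⌋ = 169. The extremal graph is K_{13, 13}, which has 13·13 = 169 edges.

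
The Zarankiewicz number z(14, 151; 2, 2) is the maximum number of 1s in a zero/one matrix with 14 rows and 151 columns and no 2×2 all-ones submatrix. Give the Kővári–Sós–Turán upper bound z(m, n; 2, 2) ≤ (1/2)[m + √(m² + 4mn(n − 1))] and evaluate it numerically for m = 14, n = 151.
z(14, 151; 2, 2) ≤ (1/2)[14 + √(14² + 4·14·151·150)] = (1/2)[14 + √1268596] = 570.1598

Kővári–Sós–Turán: let r_1, ..., r_14 be the row sums and z = Σ r_i the total number of 1s. Each pair of columns can share at most one row with both entries 1 (else a 2×2 all-ones block appears), so Σ_i C(r_i, 2) ≤ C(151, 2) = 11325. By convexity Σ_i C(r_i, 2) ≥ 14·C(z/14, 2) = z(z − 14)/(2·14), giving z² − 14z − 14·151·150 ≤ 0 and hence z ≤ (1/2)[14 + √(196 + 4·317100)] = (1/2)[14 + √1268596] ≈ (1/2)(14 + 1126.3197) = 570.1598.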